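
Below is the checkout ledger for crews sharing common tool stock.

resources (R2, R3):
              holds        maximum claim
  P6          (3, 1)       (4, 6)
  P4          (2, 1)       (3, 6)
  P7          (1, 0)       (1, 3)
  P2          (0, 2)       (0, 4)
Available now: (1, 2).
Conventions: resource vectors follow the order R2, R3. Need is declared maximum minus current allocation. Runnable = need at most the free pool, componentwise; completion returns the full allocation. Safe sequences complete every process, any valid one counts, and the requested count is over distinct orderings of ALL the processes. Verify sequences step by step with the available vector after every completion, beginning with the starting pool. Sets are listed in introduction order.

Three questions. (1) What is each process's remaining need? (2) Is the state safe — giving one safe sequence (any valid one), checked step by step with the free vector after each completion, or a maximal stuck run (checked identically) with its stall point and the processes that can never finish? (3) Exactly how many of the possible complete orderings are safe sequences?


(1) Remaining need (order R2, R3):
  P6: (1, 5)
  P4: (1, 5)
  P7: (0, 3)
  P2: (0, 2)
(2) UNSAFE — no complete ordering exists.
Key observation: R3 is the bottleneck — with P2, P7 done the pool holds (2, 4), short of every remaining need.
The run P2, P7 cannot be extended any further. Step-by-step check:
  pool = (1, 2)
  run P2 (needs (0, 2), free (1, 2)); after release of (0, 2) the pool is (1, 4)
  run P7 (needs (0, 3), free (1, 4)); after release of (1, 0) the pool is (2, 4)
  blocked: P6 wants (1, 5), pool (2, 4) — not enough R3
  blocked: P4 wants (1, 5), pool (2, 4) — not enough R3
Processes that can never finish: P6 and P4.
(3) The exact count: 0 of the possible complete orderings are safe sequences.


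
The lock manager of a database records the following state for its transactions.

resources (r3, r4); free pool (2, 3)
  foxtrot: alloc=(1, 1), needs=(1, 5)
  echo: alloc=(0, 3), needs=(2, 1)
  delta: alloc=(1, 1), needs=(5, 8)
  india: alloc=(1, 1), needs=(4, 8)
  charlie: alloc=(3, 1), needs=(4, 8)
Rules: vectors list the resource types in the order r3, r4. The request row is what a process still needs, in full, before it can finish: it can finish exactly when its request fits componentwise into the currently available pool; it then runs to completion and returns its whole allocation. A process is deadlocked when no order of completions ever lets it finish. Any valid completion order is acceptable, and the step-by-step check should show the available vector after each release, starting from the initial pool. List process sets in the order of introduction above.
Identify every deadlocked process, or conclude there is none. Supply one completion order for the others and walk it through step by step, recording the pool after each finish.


Deadlocked set: delta, india and charlie.
Key observation: echo, foxtrot can finish, but then (3, 7) is all there is, and the blocked group's r3 demands exceed it.
The rest can finish in the order echo, foxtrot. Walking it through:
  pool = (2, 3)
  echo needs (2, 1) <= (2, 3) -> finishes; pool += (0, 3) = (2, 6)
  foxtrot needs (1, 5) <= (2, 6) -> finishes; pool += (1, 1) = (3, 7)
The blocked processes can never fit:
  delta still needs (5, 8) but only (3, 7) is free — short on r3 and r4
  india still needs (4, 8) but only (3, 7) is free — short on r3 and r4
  charlie still needs (4, 8) but only (3, 7) is free — short on r3 and r4


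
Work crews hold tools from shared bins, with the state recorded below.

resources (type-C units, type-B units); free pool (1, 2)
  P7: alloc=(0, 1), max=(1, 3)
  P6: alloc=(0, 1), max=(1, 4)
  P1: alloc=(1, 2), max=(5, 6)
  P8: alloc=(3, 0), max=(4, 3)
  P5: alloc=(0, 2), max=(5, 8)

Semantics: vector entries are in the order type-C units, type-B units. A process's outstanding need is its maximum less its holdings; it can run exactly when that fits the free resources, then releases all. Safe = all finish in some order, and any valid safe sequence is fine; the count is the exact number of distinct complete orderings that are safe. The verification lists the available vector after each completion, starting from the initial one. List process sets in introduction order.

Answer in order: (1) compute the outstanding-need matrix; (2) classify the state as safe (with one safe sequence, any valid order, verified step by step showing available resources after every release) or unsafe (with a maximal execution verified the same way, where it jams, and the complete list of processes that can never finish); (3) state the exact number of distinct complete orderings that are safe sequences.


(1) Remaining need (order type-C units, type-B units):
  P7: (1, 2)
  P6: (1, 3)
  P1: (4, 4)
  P8: (1, 3)
  P5: (5, 6)
(2) SAFE. One safe sequence: P7, P8, P6, P1, P5.
Key observation: at P7 the run first touches a limit — (1, 2) against (1, 2), exact on a resource it actually requests.
Verifying each step:
  pool = (1, 2)
  P7: need (1, 2) fits (1, 2); releases (0, 1), pool now (1, 3)
  P8: need (1, 3) fits (1, 3); releases (3, 0), pool now (4, 3)
  P6: need (1, 3) fits (4, 3); releases (0, 1), pool now (4, 4)
  P1: need (4, 4) fits (4, 4); releases (1, 2), pool now (5, 6)
  P5: need (5, 6) fits (5, 6); releases (0, 2), pool now (5, 8)
(3) Exactly 2 of the possible complete orderings are safe sequences.


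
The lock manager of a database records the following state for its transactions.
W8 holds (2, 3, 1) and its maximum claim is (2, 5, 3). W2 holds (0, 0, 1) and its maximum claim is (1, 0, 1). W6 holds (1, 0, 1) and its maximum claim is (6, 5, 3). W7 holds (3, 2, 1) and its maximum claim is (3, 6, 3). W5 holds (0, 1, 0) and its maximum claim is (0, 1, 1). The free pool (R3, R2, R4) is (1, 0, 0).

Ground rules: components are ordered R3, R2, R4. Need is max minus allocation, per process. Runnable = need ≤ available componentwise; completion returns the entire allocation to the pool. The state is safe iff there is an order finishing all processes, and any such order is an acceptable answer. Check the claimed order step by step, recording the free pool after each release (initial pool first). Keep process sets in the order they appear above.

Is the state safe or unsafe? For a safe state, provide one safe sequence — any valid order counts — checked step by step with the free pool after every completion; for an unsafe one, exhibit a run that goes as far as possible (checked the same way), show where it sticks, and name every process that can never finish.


UNSAFE.
Key observation: the wall is R2: completing W2, W5 brings the pool only to (1, 1, 1), and all the rest need more.
The run W2, W5 cannot be extended any further. Verifying each step:
  pool = (1, 0, 0)
  W2: need (1, 0, 0) fits (1, 0, 0); releases (0, 0, 1), pool now (1, 0, 1)
  W5: need (0, 0, 1) fits (1, 0, 1); releases (0, 1, 0), pool now (1, 1, 1)
  blocked: W8 wants (0, 2, 2), pool (1, 1, 1) — not enough R2 and R4
  blocked: W6 wants (5, 5, 2), pool (1, 1, 1) — not enough R3, R2 and R4
  blocked: W7 wants (0, 4, 2), pool (1, 1, 1) — not enough R2 and R4
Never able to finish: W8, W6 and W7.


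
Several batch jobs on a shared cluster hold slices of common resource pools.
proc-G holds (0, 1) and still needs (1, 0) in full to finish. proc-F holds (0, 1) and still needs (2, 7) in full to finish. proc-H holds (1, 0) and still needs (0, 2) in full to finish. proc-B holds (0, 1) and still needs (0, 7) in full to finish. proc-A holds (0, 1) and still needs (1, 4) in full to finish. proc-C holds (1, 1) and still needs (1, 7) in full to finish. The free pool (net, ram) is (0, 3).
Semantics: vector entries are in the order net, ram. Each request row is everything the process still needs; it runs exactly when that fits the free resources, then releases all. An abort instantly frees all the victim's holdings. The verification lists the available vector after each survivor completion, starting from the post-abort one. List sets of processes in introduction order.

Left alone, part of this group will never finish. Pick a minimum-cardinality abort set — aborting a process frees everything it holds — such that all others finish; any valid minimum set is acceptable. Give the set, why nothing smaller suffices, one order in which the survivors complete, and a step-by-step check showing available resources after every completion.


The answer: abort proc-F and proc-C.
Key observation: proc-B was stuck for good until proc-F and proc-C gave back (1, 2); in the order shown it finishes at step 3.
Minimality, checking each single-abort alternative: proc-G alone leaves proc-F blocked (short on net and ram); proc-F alone leaves proc-B blocked (short on ram); proc-H alone leaves proc-F blocked (short on net and ram); proc-B alone leaves proc-F blocked (short on net and ram); proc-A alone leaves proc-F blocked (short on net and ram); proc-C alone leaves proc-F blocked (short on ram).
Survivors finish in the order: proc-A, proc-G, proc-B, proc-H. Walking it through (pool after the aborts first):
  pool = (1, 5)
  proc-A needs (1, 4) <= (1, 5) -> finishes; pool += (0, 1) = (1, 6)
  proc-G needs (1, 0) <= (1, 6) -> finishes; pool += (0, 1) = (1, 7)
  proc-B needs (0, 7) <= (1, 7) -> finishes; pool += (0, 1) = (1, 8)
  proc-H needs (0, 2) <= (1, 8) -> finishes; pool += (1, 0) = (2, 8)


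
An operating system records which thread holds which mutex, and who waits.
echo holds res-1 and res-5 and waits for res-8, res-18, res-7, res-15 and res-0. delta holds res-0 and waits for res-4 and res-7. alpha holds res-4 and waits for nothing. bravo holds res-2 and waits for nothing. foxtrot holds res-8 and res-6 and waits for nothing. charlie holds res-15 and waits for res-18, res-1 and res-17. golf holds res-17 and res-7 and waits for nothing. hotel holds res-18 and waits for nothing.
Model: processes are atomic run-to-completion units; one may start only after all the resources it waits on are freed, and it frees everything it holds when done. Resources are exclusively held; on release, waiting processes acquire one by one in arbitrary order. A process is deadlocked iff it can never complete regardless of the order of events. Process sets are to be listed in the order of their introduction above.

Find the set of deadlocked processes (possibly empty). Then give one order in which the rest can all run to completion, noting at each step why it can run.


Deadlocked set: echo and charlie.
Key observation: the waits loop around echo -> charlie -> echo with no way out; no other process is dragged down with it.
The rest can finish in the order bravo, hotel, alpha, golf, foxtrot, delta.
Check, step by step:
  run bravo (it waits on nothing); releases res-2
  run hotel (it waits on nothing); releases res-18
  run alpha (it waits on nothing); releases res-4
  run golf (it waits on nothing); releases res-17 and res-7
  run foxtrot (it waits on nothing); releases res-8 and res-6
  delta: everything it awaited (res-4 and res-7) is free; runs, freeing res-0


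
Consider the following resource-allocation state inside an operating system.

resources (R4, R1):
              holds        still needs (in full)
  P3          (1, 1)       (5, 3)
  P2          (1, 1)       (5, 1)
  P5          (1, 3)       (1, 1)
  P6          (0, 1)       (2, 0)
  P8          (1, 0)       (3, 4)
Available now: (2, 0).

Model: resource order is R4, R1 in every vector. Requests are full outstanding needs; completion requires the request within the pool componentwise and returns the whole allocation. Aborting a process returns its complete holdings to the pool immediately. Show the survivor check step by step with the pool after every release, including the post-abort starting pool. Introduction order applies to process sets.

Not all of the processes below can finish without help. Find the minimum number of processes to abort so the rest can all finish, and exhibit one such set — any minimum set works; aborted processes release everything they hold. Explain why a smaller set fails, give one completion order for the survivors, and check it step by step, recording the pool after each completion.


Minimum abort set: P3.
Key observation: the deadlocked P2 becomes finishable only because P3 released (1, 1); it completes at step 4 below.
No smaller set exists: with zero aborts the deadlock remains.
Survivors finish in the order: P5, P6, P8, P2. Walking it through (pool after the aborts first):
  pool = (3, 1)
  P5: need (1, 1) fits (3, 1); releases (1, 3), pool now (4, 4)
  P6: need (2, 0) fits (4, 4); releases (0, 1), pool now (4, 5)
  P8: need (3, 4) fits (4, 5); releases (1, 0), pool now (5, 5)
  P2: need (5, 1) fits (5, 5); releases (1, 1), pool now (6, 6)


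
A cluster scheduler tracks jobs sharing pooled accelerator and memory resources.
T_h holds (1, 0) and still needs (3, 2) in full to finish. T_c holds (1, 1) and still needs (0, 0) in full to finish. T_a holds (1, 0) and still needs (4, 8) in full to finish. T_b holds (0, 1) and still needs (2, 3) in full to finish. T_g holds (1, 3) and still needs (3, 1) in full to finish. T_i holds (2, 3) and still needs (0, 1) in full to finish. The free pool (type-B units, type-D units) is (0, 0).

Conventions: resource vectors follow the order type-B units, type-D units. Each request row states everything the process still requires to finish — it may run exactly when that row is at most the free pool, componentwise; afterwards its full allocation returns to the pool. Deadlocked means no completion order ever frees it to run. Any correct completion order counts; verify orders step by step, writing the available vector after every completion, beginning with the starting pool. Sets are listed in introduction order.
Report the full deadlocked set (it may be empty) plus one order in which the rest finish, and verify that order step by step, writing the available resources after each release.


No process is deadlocked.
Key observation: T_c leads a chain of completions in which each release enables another process.
One completion order for the rest: T_c, T_i, T_b, T_h, T_g, T_a. Step-by-step check:
  pool = (0, 0)
  run T_c (needs (0, 0), free (0, 0)); after release of (1, 1) the pool is (1, 1)
  run T_i (needs (0, 1), free (1, 1)); after release of (2, 3) the pool is (3, 4)
  run T_b (needs (2, 3), free (3, 4)); after release of (0, 1) the pool is (3, 5)
  run T_h (needs (3, 2), free (3, 5)); after release of (1, 0) the pool is (4, 5)
  run T_g (needs (3, 1), free (4, 5)); after release of (1, 3) the pool is (5, 8)
  run T_a (needs (4, 8), free (5, 8)); after release of (1, 0) the pool is (6, 8)


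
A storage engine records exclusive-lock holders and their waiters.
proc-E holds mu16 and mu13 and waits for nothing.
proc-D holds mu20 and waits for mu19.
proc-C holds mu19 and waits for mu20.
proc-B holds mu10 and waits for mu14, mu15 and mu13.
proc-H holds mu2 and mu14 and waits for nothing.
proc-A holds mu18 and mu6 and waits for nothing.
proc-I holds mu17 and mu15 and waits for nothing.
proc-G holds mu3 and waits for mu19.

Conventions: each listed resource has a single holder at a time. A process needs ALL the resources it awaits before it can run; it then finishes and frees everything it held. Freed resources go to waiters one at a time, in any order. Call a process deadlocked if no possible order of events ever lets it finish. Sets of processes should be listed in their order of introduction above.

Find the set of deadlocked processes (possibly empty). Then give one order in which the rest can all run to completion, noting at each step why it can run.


Deadlocked: proc-D, proc-C and proc-G.
Key observation: along proc-D -> proc-C -> proc-D, each member waits on what the next one holds — a deadlock; proc-G waits into the deadlock from upstream.
One completion order for the rest: proc-A, proc-E, proc-H, proc-I, proc-B.
Step-by-step check:
  proc-A waits on nothing -> runs at once and releases mu18 and mu6
  proc-E waits on nothing -> runs at once and releases mu16 and mu13
  proc-H waits on nothing -> runs at once and releases mu2 and mu14
  proc-I waits on nothing -> runs at once and releases mu17 and mu15
  proc-B: everything it awaited (mu14, mu15 and mu13) is free; runs, freeing mu10


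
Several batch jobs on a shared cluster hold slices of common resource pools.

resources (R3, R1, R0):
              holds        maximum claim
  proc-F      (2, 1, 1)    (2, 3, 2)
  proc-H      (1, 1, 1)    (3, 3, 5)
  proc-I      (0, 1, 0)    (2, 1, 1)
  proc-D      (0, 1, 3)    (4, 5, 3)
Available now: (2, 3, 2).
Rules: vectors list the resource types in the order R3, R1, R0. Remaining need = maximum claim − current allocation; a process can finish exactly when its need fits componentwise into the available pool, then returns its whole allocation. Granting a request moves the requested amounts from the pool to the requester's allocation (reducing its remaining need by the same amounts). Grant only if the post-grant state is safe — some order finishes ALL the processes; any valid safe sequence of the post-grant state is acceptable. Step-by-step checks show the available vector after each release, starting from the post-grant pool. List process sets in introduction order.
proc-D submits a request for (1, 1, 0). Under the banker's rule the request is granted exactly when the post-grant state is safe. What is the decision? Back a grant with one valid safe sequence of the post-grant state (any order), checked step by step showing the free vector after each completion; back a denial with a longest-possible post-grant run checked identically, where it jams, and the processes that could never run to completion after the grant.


GRANT — the state after the grant stays safe, e.g. via proc-F, proc-I, proc-D, proc-H.
Key observation: granting shrinks the pool to (1, 2, 2), yet proc-F still fits and the chain goes through.
Step-by-step check of the post-grant state:
  pool = (1, 2, 2)
  proc-F: need (0, 2, 1) fits (1, 2, 2); releases (2, 1, 1), pool now (3, 3, 3)
  proc-I: need (2, 0, 1) fits (3, 3, 3); releases (0, 1, 0), pool now (3, 4, 3)
  proc-D: need (3, 3, 0) fits (3, 4, 3); releases (1, 2, 3), pool now (4, 6, 6)
  proc-H: need (2, 2, 4) fits (4, 6, 6); releases (1, 1, 1), pool now (5, 7, 7)


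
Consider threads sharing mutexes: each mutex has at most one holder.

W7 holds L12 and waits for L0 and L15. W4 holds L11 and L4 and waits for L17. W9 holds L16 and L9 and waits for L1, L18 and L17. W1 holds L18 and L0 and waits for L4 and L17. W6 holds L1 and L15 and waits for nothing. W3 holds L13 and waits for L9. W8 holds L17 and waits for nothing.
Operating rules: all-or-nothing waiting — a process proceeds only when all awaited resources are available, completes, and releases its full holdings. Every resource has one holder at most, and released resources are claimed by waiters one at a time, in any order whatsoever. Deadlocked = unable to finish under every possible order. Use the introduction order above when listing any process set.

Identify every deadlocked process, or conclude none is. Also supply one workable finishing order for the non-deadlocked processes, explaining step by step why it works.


No process is deadlocked.
Key observation: the waits form no ring: some process can always run, and its releases unblock the others one by one.
One completion order for the rest: W6, W8, W4, W1, W9, W3, W7.
Step-by-step check:
  W6 waits on nothing -> runs at once and releases L1 and L15
  W8 waits on nothing -> runs at once and releases L17
  W4 waits on L17 — all released -> runs and releases L11 and L4
  W1 waits on L4 and L17 — all released -> runs and releases L18 and L0
  W9 waits on L1, L18 and L17 — all released -> runs and releases L16 and L9
  W3 waits on L9 — all released -> runs and releases L13
  W7 waits on L0 and L15 — all released -> runs and releases L12


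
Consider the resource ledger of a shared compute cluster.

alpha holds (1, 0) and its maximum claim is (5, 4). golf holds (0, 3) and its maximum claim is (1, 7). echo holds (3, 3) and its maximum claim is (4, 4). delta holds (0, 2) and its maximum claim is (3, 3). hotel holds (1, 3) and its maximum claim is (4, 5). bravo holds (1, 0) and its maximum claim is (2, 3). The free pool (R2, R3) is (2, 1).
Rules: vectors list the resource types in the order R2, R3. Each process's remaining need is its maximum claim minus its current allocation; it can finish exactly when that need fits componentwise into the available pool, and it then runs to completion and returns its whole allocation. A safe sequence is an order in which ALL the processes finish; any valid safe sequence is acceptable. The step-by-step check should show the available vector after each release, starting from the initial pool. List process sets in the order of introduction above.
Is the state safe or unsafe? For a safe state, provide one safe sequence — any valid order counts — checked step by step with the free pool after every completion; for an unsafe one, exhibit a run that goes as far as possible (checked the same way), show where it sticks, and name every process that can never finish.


SAFE — a valid safe sequence is echo, alpha, bravo, delta, golf, hotel.
Key observation: the order's first zero-slack moment is echo ((1, 1) needed, (2, 1) free — a requested resource with nothing to spare).
Verifying each step:
  pool = (2, 1)
  run echo (needs (1, 1), free (2, 1)); after release of (3, 3) the pool is (5, 4)
  run alpha (needs (4, 4), free (5, 4)); after release of (1, 0) the pool is (6, 4)
  run bravo (needs (1, 3), free (6, 4)); after release of (1, 0) the pool is (7, 4)
  run delta (needs (3, 1), free (7, 4)); after release of (0, 2) the pool is (7, 6)
  run golf (needs (1, 4), free (7, 6)); after release of (0, 3) the pool is (7, 9)
  run hotel (needs (3, 2), free (7, 9)); after release of (1, 3) the pool is (8, 12)


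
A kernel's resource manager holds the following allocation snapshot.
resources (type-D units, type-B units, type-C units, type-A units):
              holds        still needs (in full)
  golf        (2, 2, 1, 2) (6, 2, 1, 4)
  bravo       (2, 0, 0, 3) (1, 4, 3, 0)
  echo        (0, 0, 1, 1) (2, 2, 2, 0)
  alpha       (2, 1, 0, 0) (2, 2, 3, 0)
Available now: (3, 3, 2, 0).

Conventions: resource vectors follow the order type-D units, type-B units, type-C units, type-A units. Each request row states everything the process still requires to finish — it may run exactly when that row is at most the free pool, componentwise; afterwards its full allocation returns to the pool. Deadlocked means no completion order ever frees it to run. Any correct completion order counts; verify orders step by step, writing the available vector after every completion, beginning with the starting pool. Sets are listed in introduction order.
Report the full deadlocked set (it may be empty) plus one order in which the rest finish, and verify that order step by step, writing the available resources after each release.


The deadlocked set is empty.
Key observation: there is always a runnable process — echo first — so the state unwinds completely.
One completion order for the rest: echo, alpha, bravo, golf. Check, step by step:
  pool = (3, 3, 2, 0)
  echo: need (2, 2, 2, 0) fits (3, 3, 2, 0); releases (0, 0, 1, 1), pool now (3, 3, 3, 1)
  alpha: need (2, 2, 3, 0) fits (3, 3, 3, 1); releases (2, 1, 0, 0), pool now (5, 4, 3, 1)
  bravo: need (1, 4, 3, 0) fits (5, 4, 3, 1); releases (2, 0, 0, 3), pool now (7, 4, 3, 4)
  golf: need (6, 2, 1, 4) fits (7, 4, 3, 4); releases (2, 2, 1, 2), pool now (9, 6, 4, 6)


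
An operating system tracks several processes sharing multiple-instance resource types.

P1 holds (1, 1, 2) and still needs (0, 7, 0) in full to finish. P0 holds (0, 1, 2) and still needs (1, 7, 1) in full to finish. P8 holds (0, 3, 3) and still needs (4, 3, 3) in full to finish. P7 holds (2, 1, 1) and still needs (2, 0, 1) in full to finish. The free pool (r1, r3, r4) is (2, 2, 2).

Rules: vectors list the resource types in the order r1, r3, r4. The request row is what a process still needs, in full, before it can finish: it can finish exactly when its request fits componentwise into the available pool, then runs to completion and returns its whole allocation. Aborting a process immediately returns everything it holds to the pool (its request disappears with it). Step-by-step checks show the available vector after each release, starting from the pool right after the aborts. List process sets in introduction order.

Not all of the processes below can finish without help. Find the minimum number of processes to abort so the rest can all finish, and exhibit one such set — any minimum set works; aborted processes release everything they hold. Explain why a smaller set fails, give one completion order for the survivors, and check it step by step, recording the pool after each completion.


Minimum abort set: P1.
Key observation: before aborting P1, P0 was permanently blocked — no order could ever run it; afterwards it completes at step 3.
Why nothing smaller works: aborting no one leaves the state deadlocked as given.
Survivors finish in the order: P7, P8, P0. Step-by-step check (pool after the aborts first):
  pool = (3, 3, 4)
  P7 needs (2, 0, 1) <= (3, 3, 4) -> finishes; pool += (2, 1, 1) = (5, 4, 5)
  P8 needs (4, 3, 3) <= (5, 4, 5) -> finishes; pool += (0, 3, 3) = (5, 7, 8)
  P0 needs (1, 7, 1) <= (5, 7, 8) -> finishes; pool += (0, 1, 2) = (5, 8, 10)


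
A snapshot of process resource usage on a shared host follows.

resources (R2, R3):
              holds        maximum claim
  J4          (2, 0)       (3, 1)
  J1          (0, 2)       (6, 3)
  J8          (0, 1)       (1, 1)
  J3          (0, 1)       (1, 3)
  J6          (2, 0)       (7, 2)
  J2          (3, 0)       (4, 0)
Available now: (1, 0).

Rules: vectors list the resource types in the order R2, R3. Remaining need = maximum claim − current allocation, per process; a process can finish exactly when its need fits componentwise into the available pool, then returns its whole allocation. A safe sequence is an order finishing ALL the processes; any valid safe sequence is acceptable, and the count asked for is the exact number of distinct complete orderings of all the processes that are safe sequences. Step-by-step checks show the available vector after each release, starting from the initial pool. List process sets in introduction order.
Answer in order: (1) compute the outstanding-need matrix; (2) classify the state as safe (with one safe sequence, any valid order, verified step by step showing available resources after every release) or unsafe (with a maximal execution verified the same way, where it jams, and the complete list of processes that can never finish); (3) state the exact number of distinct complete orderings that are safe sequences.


(1) Need matrix, components ordered R2, R3:
  J4: (1, 1)
  J1: (6, 1)
  J8: (1, 0)
  J3: (1, 2)
  J6: (5, 2)
  J2: (1, 0)
(2) SAFE, for example via the order J8, J4, J2, J1, J3, J6.
Key observation: at J8 the run first touches a limit — (1, 0) against (1, 0), exact on a resource it actually requests.
Step-by-step check:
  pool = (1, 0)
  run J8 (needs (1, 0), free (1, 0)); after release of (0, 1) the pool is (1, 1)
  run J4 (needs (1, 1), free (1, 1)); after release of (2, 0) the pool is (3, 1)
  run J2 (needs (1, 0), free (3, 1)); after release of (3, 0) the pool is (6, 1)
  run J1 (needs (6, 1), free (6, 1)); after release of (0, 2) the pool is (6, 3)
  run J3 (needs (1, 2), free (6, 3)); after release of (0, 1) the pool is (6, 4)
  run J6 (needs (5, 2), free (6, 4)); after release of (2, 0) the pool is (8, 4)
(3) The exact count: 6 of the possible complete orderings are safe sequences.


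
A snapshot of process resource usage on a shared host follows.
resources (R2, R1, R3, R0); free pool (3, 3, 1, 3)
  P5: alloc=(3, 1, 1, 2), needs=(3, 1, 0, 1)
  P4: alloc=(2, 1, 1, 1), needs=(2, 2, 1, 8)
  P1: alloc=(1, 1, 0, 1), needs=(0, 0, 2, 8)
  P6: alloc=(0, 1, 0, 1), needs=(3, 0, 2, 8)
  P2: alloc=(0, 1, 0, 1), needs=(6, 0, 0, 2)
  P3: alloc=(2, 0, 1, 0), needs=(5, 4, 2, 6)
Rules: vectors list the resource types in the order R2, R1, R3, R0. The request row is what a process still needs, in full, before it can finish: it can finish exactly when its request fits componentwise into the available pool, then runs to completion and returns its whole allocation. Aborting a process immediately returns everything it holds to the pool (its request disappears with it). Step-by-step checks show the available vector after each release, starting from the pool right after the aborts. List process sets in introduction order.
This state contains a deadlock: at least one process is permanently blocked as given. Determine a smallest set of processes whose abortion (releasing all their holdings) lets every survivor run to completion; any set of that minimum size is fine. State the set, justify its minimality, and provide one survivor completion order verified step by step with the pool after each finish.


The answer: abort P1 and P6.
Key observation: the deadlocked P4 becomes finishable only because P1 and P6 released (1, 2, 0, 2); it completes at step 3 below.
No one abort is enough; case by case: P5 alone leaves P4 blocked (short on R0); P4 alone leaves P1 blocked (short on R0); P1 alone leaves P4 blocked (short on R0); P6 alone leaves P4 blocked (short on R0); P2 alone leaves P4 blocked (short on R0); P3 alone leaves P4 blocked (short on R0).
The survivors complete as P5, P2, P4, P3. Check, step by step (starting from the post-abort pool):
  pool = (4, 5, 1, 5)
  run P5 (needs (3, 1, 0, 1), free (4, 5, 1, 5)); after release of (3, 1, 1, 2) the pool is (7, 6, 2, 7)
  run P2 (needs (6, 0, 0, 2), free (7, 6, 2, 7)); after release of (0, 1, 0, 1) the pool is (7, 7, 2, 8)
  run P4 (needs (2, 2, 1, 8), free (7, 7, 2, 8)); after release of (2, 1, 1, 1) the pool is (9, 8, 3, 9)
  run P3 (needs (5, 4, 2, 6), free (9, 8, 3, 9)); after release of (2, 0, 1, 0) the pool is (11, 8, 4, 9)


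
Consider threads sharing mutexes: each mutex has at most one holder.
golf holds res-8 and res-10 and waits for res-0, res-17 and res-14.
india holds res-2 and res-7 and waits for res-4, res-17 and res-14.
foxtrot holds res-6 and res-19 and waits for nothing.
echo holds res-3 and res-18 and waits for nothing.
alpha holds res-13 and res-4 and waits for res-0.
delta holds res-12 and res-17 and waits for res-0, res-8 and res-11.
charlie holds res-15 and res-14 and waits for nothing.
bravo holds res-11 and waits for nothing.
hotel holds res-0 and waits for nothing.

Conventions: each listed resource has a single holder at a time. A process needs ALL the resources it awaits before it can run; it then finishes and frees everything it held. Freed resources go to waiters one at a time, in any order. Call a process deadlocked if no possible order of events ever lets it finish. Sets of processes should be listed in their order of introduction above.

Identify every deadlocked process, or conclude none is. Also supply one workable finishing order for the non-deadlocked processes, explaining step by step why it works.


Deadlocked set: golf, india and delta.
Key observation: nobody on the ring golf -> delta -> golf can start until another member finishes, which never happens; india waits into the deadlock from upstream.
The rest can finish in the order hotel, foxtrot, bravo, echo, charlie, alpha.
Step-by-step check:
  hotel waits on nothing -> runs at once and releases res-0
  foxtrot waits on nothing -> runs at once and releases res-6 and res-19
  bravo waits on nothing -> runs at once and releases res-11
  echo waits on nothing -> runs at once and releases res-3 and res-18
  charlie waits on nothing -> runs at once and releases res-15 and res-14
  alpha: everything it awaited (res-0) is free; runs, freeing res-13 and res-4


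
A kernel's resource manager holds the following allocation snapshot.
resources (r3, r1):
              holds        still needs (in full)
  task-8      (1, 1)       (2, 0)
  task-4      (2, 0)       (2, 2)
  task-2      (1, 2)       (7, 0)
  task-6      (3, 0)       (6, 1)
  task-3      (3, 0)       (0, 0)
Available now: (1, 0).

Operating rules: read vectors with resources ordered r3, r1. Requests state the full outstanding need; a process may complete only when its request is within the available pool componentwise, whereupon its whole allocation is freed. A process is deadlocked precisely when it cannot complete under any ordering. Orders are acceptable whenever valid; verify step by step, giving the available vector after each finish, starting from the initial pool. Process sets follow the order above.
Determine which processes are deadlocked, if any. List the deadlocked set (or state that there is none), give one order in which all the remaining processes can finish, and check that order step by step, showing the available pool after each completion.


The deadlocked set is task-4, task-2 and task-6.
Key observation: after task-3, task-8 the pool peaks at (5, 1), and each blocked process is short somewhere: task-4 on r1; task-2 on r3; task-6 on r3.
The rest can finish in the order task-3, task-8. Walking it through:
  pool = (1, 0)
  task-3 needs (0, 0) <= (1, 0) -> finishes; pool += (3, 0) = (4, 0)
  task-8 needs (2, 0) <= (4, 0) -> finishes; pool += (1, 1) = (5, 1)
The blocked processes can never fit:
  blocked: task-4 wants (2, 2), pool (5, 1) — not enough r1
  blocked: task-2 wants (7, 0), pool (5, 1) — not enough r3
  blocked: task-6 wants (6, 1), pool (5, 1) — not enough r3


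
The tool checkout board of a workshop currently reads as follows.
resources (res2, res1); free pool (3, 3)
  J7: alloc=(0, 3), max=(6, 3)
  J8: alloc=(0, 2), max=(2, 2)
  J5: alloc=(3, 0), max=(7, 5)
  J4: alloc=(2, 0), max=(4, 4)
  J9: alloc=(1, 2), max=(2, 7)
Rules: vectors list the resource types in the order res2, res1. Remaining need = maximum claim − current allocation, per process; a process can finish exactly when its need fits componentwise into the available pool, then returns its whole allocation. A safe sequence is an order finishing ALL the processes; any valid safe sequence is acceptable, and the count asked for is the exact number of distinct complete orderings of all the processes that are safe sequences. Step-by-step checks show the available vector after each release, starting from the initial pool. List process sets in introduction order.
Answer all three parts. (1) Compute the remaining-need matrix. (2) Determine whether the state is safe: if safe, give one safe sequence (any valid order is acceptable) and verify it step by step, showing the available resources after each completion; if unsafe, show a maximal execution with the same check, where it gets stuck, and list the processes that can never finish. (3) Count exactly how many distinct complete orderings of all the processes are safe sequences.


(1) Remaining need (order res2, res1):
  J7: (6, 0)
  J8: (2, 0)
  J5: (4, 5)
  J4: (2, 4)
  J9: (1, 5)
(2) SAFE. One safe sequence: J8, J4, J5, J7, J9.
Key observation: J5 is the earliest step where a requested resource binds exactly: need (4, 5), pool (5, 5) at its turn.
Check, step by step:
  pool = (3, 3)
  run J8 (needs (2, 0), free (3, 3)); after release of (0, 2) the pool is (3, 5)
  run J4 (needs (2, 4), free (3, 5)); after release of (2, 0) the pool is (5, 5)
  run J5 (needs (4, 5), free (5, 5)); after release of (3, 0) the pool is (8, 5)
  run J7 (needs (6, 0), free (8, 5)); after release of (0, 3) the pool is (8, 8)
  run J9 (needs (1, 5), free (8, 8)); after release of (1, 2) the pool is (9, 10)
(3) Exactly 8 of the possible complete orderings are safe sequences.


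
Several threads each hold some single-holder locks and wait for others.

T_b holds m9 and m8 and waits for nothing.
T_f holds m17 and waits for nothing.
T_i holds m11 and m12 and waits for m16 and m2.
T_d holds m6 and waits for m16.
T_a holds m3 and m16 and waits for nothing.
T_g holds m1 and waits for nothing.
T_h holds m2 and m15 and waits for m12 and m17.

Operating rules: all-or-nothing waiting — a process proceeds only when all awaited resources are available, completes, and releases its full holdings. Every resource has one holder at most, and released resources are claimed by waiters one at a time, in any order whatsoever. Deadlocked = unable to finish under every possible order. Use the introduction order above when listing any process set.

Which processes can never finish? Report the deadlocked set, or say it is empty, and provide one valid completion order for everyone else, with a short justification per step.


Deadlocked set: T_i and T_h.
Key observation: T_i -> T_h -> T_i is a circular wait — nothing in it can go first; no other process is dragged down with it.
The rest can finish in the order T_b, T_a, T_g, T_d, T_f.
Check, step by step:
  T_b: no waits; runs immediately, freeing m9 and m8
  T_a: no waits; runs immediately, freeing m3 and m16
  T_g: no waits; runs immediately, freeing m1
  T_d: everything it awaited (m16) is free; runs, freeing m6
  T_f: no waits; runs immediately, freeing m17


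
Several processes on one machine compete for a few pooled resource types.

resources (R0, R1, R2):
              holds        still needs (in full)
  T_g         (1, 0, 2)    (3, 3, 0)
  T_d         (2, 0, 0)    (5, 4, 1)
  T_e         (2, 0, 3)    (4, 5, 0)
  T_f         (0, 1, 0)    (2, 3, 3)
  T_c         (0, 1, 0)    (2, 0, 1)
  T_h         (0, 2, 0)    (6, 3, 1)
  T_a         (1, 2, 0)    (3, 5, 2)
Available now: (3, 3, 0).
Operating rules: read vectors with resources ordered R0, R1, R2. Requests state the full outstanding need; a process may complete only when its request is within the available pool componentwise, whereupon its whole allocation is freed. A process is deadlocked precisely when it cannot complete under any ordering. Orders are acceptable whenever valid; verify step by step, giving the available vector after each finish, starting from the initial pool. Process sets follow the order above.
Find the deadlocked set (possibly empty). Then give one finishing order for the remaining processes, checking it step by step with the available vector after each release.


Deadlocked set: T_d, T_e, T_f, T_h and T_a.
Key observation: after T_g, T_c the pool peaks at (4, 4, 2), and each blocked process is short somewhere: T_d on R0; T_e on R1; T_f on R2; T_h on R0; T_a on R1.
The rest can finish in the order T_g, T_c. Verifying each step:
  pool = (3, 3, 0)
  T_g: need (3, 3, 0) fits (3, 3, 0); releases (1, 0, 2), pool now (4, 3, 2)
  T_c: need (2, 0, 1) fits (4, 3, 2); releases (0, 1, 0), pool now (4, 4, 2)
The blocked processes can never fit:
  T_d cannot run: need (5, 4, 1) vs free (4, 4, 2) (insufficient R0)
  T_e cannot run: need (4, 5, 0) vs free (4, 4, 2) (insufficient R1)
  T_f cannot run: need (2, 3, 3) vs free (4, 4, 2) (insufficient R2)
  T_h cannot run: need (6, 3, 1) vs free (4, 4, 2) (insufficient R0)
  T_a cannot run: need (3, 5, 2) vs free (4, 4, 2) (insufficient R1)


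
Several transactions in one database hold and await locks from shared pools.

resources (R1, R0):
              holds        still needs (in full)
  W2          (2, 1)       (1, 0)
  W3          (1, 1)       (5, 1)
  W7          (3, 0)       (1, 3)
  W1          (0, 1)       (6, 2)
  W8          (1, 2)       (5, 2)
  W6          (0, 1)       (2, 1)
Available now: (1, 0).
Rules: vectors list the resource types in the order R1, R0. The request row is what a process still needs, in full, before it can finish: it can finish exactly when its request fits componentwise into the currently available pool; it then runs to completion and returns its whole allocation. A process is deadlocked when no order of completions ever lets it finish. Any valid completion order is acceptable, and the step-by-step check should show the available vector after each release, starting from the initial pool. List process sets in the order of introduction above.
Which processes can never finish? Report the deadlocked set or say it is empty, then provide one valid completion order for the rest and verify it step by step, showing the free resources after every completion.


Deadlocked: W3, W7, W1 and W8.
Key observation: after W2, W6 the pool peaks at (3, 2), and each blocked process is short somewhere: W3 on R1; W7 on R0; W1 on R1; W8 on R1.
A valid finishing order for the others: W2, W6. Verifying each step:
  pool = (1, 0)
  run W2 (needs (1, 0), free (1, 0)); after release of (2, 1) the pool is (3, 1)
  run W6 (needs (2, 1), free (3, 1)); after release of (0, 1) the pool is (3, 2)
The stuck group stays short no matter what:
  blocked: W3 wants (5, 1), pool (3, 2) — not enough R1
  blocked: W7 wants (1, 3), pool (3, 2) — not enough R0
  blocked: W1 wants (6, 2), pool (3, 2) — not enough R1
  blocked: W8 wants (5, 2), pool (3, 2) — not enough R1
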